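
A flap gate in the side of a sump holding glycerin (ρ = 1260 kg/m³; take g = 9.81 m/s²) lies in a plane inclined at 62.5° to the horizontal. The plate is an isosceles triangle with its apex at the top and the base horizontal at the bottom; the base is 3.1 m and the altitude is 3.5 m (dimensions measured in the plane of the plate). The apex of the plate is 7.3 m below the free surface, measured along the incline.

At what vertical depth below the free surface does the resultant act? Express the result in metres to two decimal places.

h_p = 8.61 m

γ = ρg = 1260 × 9.81 / 1000 = 12.3606 kN/m³.
Let θ = 62.5° be the plate's angle to the horizontal; measure y along the incline from where the plane meets the free surface. Vertical depth h = y·sinθ with sinθ = 0.887011.
With the apex up, the centroid sits 2h/3 = 2 × 3.5/3 = 2.33333 m below the apex, so y_c = 7.3 + 2.33333 = 9.63333 m and h_c = 9.63333 × 0.887011 = 8.54487 m.
A = ½ × 3.1 × 3.5 = 5.425 m².
Resultant F = γ·h_c·A = 12.3606 × 8.54487 × 5.425 = 572.987 kN.
I_c = b·h³/36 = 3.1 × 3.5³/36 = 3.69201 m⁴.
Centre of pressure: y_p = y_c + I_c/(y_c·A) = 9.63333 + 3.69201/(9.63333 × 5.425) = 9.63333 + 0.0706459 = 9.70398 m along the plane.
Vertically, h_p = y_p·sinθ = 9.70398 × 0.887011 = 8.60754 m.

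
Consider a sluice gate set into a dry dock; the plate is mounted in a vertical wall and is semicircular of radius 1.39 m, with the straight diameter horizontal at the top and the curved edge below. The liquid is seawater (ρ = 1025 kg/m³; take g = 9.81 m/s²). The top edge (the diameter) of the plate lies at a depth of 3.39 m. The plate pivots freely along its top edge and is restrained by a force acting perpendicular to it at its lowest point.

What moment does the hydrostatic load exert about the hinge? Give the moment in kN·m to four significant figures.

M ≈ 75.77 kN·m

γ = ρg = 1025 × 9.81 / 1000 = 10.05525 kN/m³.
The centroid of a semicircle lies 4r/(3π) = 0.589934 m from the diameter, here below the top edge, so the centroid depth is h_c = 3.39 + 0.589934 = 3.97993 m.
A = πr²/2 = π × 1.39²/2 = 3.03494 m².
Resultant F = γ·h_c·A = 10.05525 × 3.97993 × 3.03494 = 121.456 kN.
I_c = (π/8 − 8/(9π))·r⁴ = 0.109757 × 1.39⁴ = 0.409724 m⁴.
Centre of pressure: y_p = y_c + I_c/(y_c·A) = 3.97993 + 0.409724/(3.97993 × 3.03494) = 3.97993 + 0.0339208 = 4.01385 m along the plane.
The resultant acts 0.589934 + 0.0339208 = 0.623855 m (along the plate) below the hinge at the top edge, so the moment about the hinge is M = F × 0.623855 = 121.456 × 0.623855 = 75.7709 kN·m.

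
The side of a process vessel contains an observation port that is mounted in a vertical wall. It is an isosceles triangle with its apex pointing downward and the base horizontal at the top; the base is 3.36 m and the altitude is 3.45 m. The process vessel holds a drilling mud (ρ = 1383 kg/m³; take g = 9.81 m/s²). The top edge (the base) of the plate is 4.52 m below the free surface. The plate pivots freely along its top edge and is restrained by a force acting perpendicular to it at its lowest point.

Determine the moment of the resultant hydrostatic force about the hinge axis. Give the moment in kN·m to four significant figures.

M ≈ 564.7 kN·m

γ = ρg = 1383 × 9.81 / 1000 = 13.56723 kN/m³.
With the apex down, the centroid sits h/3 = 3.45/3 = 1.15 m below the base (the top edge), so the centroid depth is h_c = 4.52 + 1.15 = 5.67 m.
A = ½ × 3.36 × 3.45 = 5.796 m².
Resultant F = γ·h_c·A = 13.56723 × 5.67 × 5.796 = 445.864 kN.
I_c = b·h³/36 = 3.36 × 3.45³/36 = 3.83261 m⁴.
Centre of pressure: y_p = y_c + I_c/(y_c·A) = 5.67 + 3.83261/(5.67 × 5.796) = 5.67 + 0.116623 = 5.78662 m along the plane.
The resultant acts 1.15 + 0.116623 = 1.26662 m (along the plate) below the hinge at the top edge, so the moment about the hinge is M = F × 1.26662 = 445.864 × 1.26662 = 564.74 kN·m.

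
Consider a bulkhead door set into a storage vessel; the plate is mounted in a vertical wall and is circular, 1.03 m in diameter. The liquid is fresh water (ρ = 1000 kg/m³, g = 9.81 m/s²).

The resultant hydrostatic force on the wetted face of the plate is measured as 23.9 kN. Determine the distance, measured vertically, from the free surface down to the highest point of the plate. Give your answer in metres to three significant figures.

d_top ≈ 2.41 m

γ = ρg = 1000 × 9.81 = 9810 N/m³ = 9.81 kN/m³.
A = π(0.515)² = 0.833229 m².
From F = γ·h_c·A, the centroid depth is h_c = 23.9/(9.81 × 0.833229) = 2.92391 m.
The centroid is at the centre, 0.515 m below the top of the plate, so the highest point sits at h_top = 2.92391 − 0.515 = 2.40891 m below the surface.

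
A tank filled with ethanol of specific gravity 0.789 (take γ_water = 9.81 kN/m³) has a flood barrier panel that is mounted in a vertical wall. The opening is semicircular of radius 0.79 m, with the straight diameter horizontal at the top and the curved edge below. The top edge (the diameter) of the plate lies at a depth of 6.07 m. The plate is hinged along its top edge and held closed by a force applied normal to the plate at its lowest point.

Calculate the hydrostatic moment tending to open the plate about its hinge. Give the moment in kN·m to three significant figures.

γ = 0.789 × 9.81 = 7.74009 kN/m³.
The centroid of a semicircle lies 4r/(3π) = 0.335286 m from the diameter, here below the top edge, so the centroid depth is h_c = 6.07 + 0.335286 = 6.40529 m.
A = πr²/2 = π × 0.79²/2 = 0.980334 m².
Resultant F = γ·h_c·A = 7.74009 × 6.40529 × 0.980334 = 48.6025 kN.
I_c = (π/8 − 8/(9π))·r⁴ = 0.109757 × 0.79⁴ = 0.0427504 m⁴.
Centre of pressure: y_p = y_c + I_c/(y_c·A) = 6.40529 + 0.0427504/(6.40529 × 0.980334) = 6.40529 + 0.00680812 = 6.4121 m along the plane.
The resultant acts 0.335286 + 0.00680812 = 0.342094 m (along the plate) below the hinge at the top edge, so the moment about the hinge is M = F × 0.342094 = 48.6025 × 0.342094 = 16.6266 kN·m.

M ≈ 16.6 kN·m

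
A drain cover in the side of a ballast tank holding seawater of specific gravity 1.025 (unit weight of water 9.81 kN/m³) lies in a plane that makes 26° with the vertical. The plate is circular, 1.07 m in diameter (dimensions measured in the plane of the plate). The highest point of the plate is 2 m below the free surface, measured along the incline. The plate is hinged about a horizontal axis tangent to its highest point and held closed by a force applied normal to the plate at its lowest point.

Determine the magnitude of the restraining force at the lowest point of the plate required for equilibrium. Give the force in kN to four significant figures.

γ = 1.025 × 9.81 = 10.05525 kN/m³.
The plate makes 26° with the vertical, i.e. θ = 90° − 26° = 64° to the horizontal. Measuring y along the incline from the free-surface line, vertical depth h = y·sinθ with sinθ = 0.898794.
The centroid is at the centre, 0.535 m below the top of the plate, so y_c = 2 + 0.535 = 2.535 m and h_c = 2.535 × 0.898794 = 2.27844 m.
A = π(0.535)² = 0.899202 m².
Resultant F = γ·h_c·A = 10.05525 × 2.27844 × 0.899202 = 20.601 kN.
I_c = πr⁴/4 = π × 0.535⁴/4 = 0.0643435 m⁴.
Centre of pressure: y_p = y_c + I_c/(y_c·A) = 2.535 + 0.0643435/(2.535 × 0.899202) = 2.535 + 0.0282273 = 2.56323 m along the plane.
The resultant acts 0.535 + 0.0282273 = 0.563227 m (along the plate) below the hinge at the top edge, so the moment about the hinge is M = F × 0.563227 = 20.601 × 0.563227 = 11.603 kN·m.
A normal force at the bottom, 1.07 m from the hinge, must supply this moment: P = 11.603/1.07 = 10.8439 kN.

P ≈ 10.84 kN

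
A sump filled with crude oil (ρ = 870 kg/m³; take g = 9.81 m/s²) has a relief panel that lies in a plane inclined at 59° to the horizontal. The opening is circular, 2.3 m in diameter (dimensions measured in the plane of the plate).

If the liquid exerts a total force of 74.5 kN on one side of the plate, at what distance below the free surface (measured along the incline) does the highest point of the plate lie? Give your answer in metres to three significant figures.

y_top ≈ 1.30 m

γ = ρg = 870 × 9.81 / 1000 = 8.5347 kN/m³.
A = π(1.15)² = 4.15476 m².
From F = γ·h_c·A, the centroid depth is h_c = 74.5/(8.5347 × 4.15476) = 2.10098 m.
Let θ = 59° be the plate's angle to the horizontal; measure y along the incline from where the plane meets the free surface. Vertical depth h = y·sinθ with sinθ = 0.857167.
Along the incline, y_c = h_c/sinθ = 2.10098/0.857167 = 2.45107 m.
The centroid is at the centre, 1.15 m below the top of the plate, so the highest point sits at y_top = 2.45107 − 1.15 = 1.30107 m along the incline.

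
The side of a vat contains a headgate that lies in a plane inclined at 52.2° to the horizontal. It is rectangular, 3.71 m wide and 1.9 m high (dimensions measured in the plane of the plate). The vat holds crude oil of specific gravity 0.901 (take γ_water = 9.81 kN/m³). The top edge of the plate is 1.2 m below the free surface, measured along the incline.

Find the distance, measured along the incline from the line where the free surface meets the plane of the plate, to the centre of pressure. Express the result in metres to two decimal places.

γ = 0.901 × 9.81 = 8.83881 kN/m³.
Let θ = 52.2° be the plate's angle to the horizontal; measure y along the incline from where the plane meets the free surface. Vertical depth h = y·sinθ with sinθ = 0.790155.
The centroid lies 1.9/2 = 0.95 m below the top edge, so y_c = 1.2 + 0.95 = 2.15 m and h_c = 2.15 × 0.790155 = 1.69883 m.
A = 3.71 × 1.9 = 7.049 m².
Resultant F = γ·h_c·A = 8.83881 × 1.69883 × 7.049 = 105.845 kN.
I_c = b·h³/12 = 3.71 × 1.9³/12 = 2.12057 m⁴.
Centre of pressure: y_p = y_c + I_c/(y_c·A) = 2.15 + 2.12057/(2.15 × 7.049) = 2.15 + 0.139922 = 2.28992 m along the plane.

y_p = 2.29 m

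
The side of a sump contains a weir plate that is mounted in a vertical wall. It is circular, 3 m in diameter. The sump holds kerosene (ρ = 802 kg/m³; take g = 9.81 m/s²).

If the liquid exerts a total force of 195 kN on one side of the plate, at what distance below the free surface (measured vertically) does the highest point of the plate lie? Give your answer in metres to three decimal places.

d_top ≈ 2.006 m

γ = ρg = 802 × 9.81 / 1000 = 7.86762 kN/m³.
A = π(1.5)² = 7.06858 m².
From F = γ·h_c·A, the centroid depth is h_c = 195/(7.86762 × 7.06858) = 3.50638 m.
The centroid is at the centre, 1.5 m below the top of the plate, so the highest point sits at h_top = 3.50638 − 1.5 = 2.00638 m below the surface.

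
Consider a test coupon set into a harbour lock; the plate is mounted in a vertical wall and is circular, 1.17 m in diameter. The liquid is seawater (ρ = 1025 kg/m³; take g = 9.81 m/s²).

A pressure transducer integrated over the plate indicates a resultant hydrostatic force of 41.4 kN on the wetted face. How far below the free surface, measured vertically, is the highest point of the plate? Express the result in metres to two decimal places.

γ = ρg = 1025 × 9.81 / 1000 = 10.05525 kN/m³.
A = π(0.585)² = 1.07513 m².
From F = γ·h_c·A, the centroid depth is h_c = 41.4/(10.05525 × 1.07513) = 3.82954 m.
The centroid is at the centre, 0.585 m below the top of the plate, so the highest point sits at h_top = 3.82954 − 0.585 = 3.24454 m below the surface.

d_top ≈ 3.24 m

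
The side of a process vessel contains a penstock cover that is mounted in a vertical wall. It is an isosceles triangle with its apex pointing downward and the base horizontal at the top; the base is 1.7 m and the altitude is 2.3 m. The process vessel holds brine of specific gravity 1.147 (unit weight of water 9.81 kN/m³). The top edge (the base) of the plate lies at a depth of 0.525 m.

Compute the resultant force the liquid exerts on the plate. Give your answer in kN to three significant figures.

F ≈ 28.4 kN

γ = 1.147 × 9.81 = 11.25207 kN/m³.
With the apex down, the centroid sits h/3 = 2.3/3 = 0.766667 m below the base (the top edge), so the centroid depth is h_c = 0.525 + 0.766667 = 1.29167 m.
A = ½ × 1.7 × 2.3 = 1.955 m².
Resultant F = γ·h_c·A = 11.25207 × 1.29167 × 1.955 = 28.4139 kN.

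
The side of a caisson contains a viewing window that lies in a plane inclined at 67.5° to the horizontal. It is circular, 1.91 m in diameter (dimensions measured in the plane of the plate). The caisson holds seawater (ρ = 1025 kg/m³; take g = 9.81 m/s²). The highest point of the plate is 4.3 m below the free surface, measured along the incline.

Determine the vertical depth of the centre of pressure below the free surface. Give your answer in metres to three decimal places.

h_p = 4.895 m

γ = ρg = 1025 × 9.81 / 1000 = 10.05525 kN/m³.
Let θ = 67.5° be the plate's angle to the horizontal; measure y along the incline from where the plane meets the free surface. Vertical depth h = y·sinθ with sinθ = 0.923880.
The centroid is at the centre, 0.955 m below the top of the plate, so y_c = 4.3 + 0.955 = 5.255 m and h_c = 5.255 × 0.923880 = 4.85499 m.
A = π(0.955)² = 2.86521 m².
Resultant F = γ·h_c·A = 10.05525 × 4.85499 × 2.86521 = 139.874 kN.
I_c = πr⁴/4 = π × 0.955⁴/4 = 0.653286 m⁴.
Centre of pressure: y_p = y_c + I_c/(y_c·A) = 5.255 + 0.653286/(5.255 × 2.86521) = 5.255 + 0.0433885 = 5.29839 m along the plane.
Vertically, h_p = y_p·sinθ = 5.29839 × 0.923880 = 4.89508 m.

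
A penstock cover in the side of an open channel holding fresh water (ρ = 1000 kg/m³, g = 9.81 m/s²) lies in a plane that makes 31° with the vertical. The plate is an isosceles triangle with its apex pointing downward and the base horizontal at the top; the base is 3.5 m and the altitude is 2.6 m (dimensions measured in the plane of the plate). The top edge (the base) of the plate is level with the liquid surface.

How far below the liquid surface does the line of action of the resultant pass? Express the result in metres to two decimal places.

γ = ρg = 1000 × 9.81 = 9810 N/m³ = 9.81 kN/m³.
The plate makes 31° with the vertical, i.e. θ = 90° − 31° = 59° to the horizontal. Measuring y along the incline from the free-surface line, vertical depth h = y·sinθ with sinθ = 0.857167.
With the apex down, the centroid sits h/3 = 2.6/3 = 0.866667 m below the base (the top edge), so y_c = 0.866667 m and h_c = 0.866667 × 0.857167 = 0.742878 m.
A = ½ × 3.5 × 2.6 = 4.55 m².
Resultant F = γ·h_c·A = 9.81 × 0.742878 × 4.55 = 33.1587 kN.
I_c = b·h³/36 = 3.5 × 2.6³/36 = 1.70878 m⁴.
Centre of pressure: y_p = y_c + I_c/(y_c·A) = 0.866667 + 1.70878/(0.866667 × 4.55) = 0.866667 + 0.433334 = 1.3 m along the plane.
Vertically, h_p = y_p·sinθ = 1.3 × 0.857167 = 1.11432 m.

h_p = 1.11 m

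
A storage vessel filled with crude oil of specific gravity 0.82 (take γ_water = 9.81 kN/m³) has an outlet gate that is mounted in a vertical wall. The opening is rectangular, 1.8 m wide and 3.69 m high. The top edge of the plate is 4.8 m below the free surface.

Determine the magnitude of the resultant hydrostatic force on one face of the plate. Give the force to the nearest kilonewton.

γ = 0.82 × 9.81 = 8.0442 kN/m³.
The centroid lies 3.69/2 = 1.845 m below the top edge, so the centroid depth is h_c = 4.8 + 1.845 = 6.645 m.
A = 1.8 × 3.69 = 6.642 m².
Resultant F = γ·h_c·A = 8.0442 × 6.645 × 6.642 = 355.04 kN.

F ≈ 355 kN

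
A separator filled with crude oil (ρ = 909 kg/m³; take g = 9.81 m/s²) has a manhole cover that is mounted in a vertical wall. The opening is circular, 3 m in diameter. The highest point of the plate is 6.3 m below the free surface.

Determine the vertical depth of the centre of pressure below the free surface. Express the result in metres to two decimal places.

h_p = 7.87 m

γ = ρg = 909 × 9.81 / 1000 = 8.91729 kN/m³.
The centroid is at the centre, 1.5 m below the top of the plate, so the centroid depth is h_c = 6.3 + 1.5 = 7.8 m.
A = π(1.5)² = 7.06858 m².
Resultant F = γ·h_c·A = 8.91729 × 7.8 × 7.06858 = 491.654 kN.
I_c = πr⁴/4 = π × 1.5⁴/4 = 3.97608 m⁴.
Centre of pressure: y_p = y_c + I_c/(y_c·A) = 7.8 + 3.97608/(7.8 × 7.06858) = 7.8 + 0.0721155 = 7.87212 m along the plane.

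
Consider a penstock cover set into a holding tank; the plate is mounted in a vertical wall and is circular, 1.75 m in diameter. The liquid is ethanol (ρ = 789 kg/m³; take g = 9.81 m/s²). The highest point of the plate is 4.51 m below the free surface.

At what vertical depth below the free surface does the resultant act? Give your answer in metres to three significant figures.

γ = ρg = 789 × 9.81 / 1000 = 7.74009 kN/m³.
The centroid is at the centre, 0.875 m below the top of the plate, so the centroid depth is h_c = 4.51 + 0.875 = 5.385 m.
A = π(0.875)² = 2.40528 m².
Resultant F = γ·h_c·A = 7.74009 × 5.385 × 2.40528 = 100.253 kN.
I_c = πr⁴/4 = π × 0.875⁴/4 = 0.460386 m⁴.
Centre of pressure: y_p = y_c + I_c/(y_c·A) = 5.385 + 0.460386/(5.385 × 2.40528) = 5.385 + 0.0355444 = 5.42054 m along the plane.

h_p = 5.42 m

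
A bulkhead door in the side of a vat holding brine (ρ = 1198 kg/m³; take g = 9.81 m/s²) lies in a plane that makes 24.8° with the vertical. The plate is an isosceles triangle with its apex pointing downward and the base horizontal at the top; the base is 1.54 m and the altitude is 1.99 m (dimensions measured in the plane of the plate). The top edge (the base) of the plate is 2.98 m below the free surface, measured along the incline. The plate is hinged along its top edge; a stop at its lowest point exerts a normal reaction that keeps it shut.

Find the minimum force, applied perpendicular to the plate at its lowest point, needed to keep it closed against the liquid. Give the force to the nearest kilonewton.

γ = ρg = 1198 × 9.81 / 1000 = 11.75238 kN/m³.
The plate makes 24.8° with the vertical, i.e. θ = 90° − 24.8° = 65.2° to the horizontal. Measuring y along the incline from the free-surface line, vertical depth h = y·sinθ with sinθ = 0.907777.
With the apex down, the centroid sits h/3 = 1.99/3 = 0.663333 m below the base (the top edge), so y_c = 2.98 + 0.663333 = 3.64333 m and h_c = 3.64333 × 0.907777 = 3.30733 m.
A = ½ × 1.54 × 1.99 = 1.5323 m².
Resultant F = γ·h_c·A = 11.75238 × 3.30733 × 1.5323 = 59.559 kN.
I_c = b·h³/36 = 1.54 × 1.99³/36 = 0.337115 m⁴.
Centre of pressure: y_p = y_c + I_c/(y_c·A) = 3.64333 + 0.337115/(3.64333 × 1.5323) = 3.64333 + 0.0603859 = 3.70372 m along the plane.
The resultant acts 0.663333 + 0.0603859 = 0.723719 m (along the plate) below the hinge at the top edge, so the moment about the hinge is M = F × 0.723719 = 59.559 × 0.723719 = 43.104 kN·m.
A normal force at the bottom, 1.99 m from the hinge, must supply this moment: P = 43.104/1.99 = 21.6603 kN.

P ≈ 22 kN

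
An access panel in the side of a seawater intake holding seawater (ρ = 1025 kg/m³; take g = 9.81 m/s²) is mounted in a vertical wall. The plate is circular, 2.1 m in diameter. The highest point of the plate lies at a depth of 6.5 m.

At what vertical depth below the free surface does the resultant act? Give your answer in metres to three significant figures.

h_p = 7.59 m

γ = ρg = 1025 × 9.81 / 1000 = 10.05525 kN/m³.
The centroid is at the centre, 1.05 m below the top of the plate, so the centroid depth is h_c = 6.5 + 1.05 = 7.55 m.
A = π(1.05)² = 3.46361 m².
Resultant F = γ·h_c·A = 10.05525 × 7.55 × 3.46361 = 262.947 kN.
I_c = πr⁴/4 = π × 1.05⁴/4 = 0.954656 m⁴.
Centre of pressure: y_p = y_c + I_c/(y_c·A) = 7.55 + 0.954656/(7.55 × 3.46361) = 7.55 + 0.0365066 = 7.58651 m along the plane.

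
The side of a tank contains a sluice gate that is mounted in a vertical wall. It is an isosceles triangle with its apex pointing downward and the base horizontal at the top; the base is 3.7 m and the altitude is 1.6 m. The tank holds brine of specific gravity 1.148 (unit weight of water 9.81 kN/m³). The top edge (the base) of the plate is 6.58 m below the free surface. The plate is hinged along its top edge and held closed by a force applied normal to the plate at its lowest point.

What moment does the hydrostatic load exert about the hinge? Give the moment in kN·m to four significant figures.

γ = 1.148 × 9.81 = 11.26188 kN/m³.
With the apex down, the centroid sits h/3 = 1.6/3 = 0.533333 m below the base (the top edge), so the centroid depth is h_c = 6.58 + 0.533333 = 7.11333 m.
A = ½ × 3.7 × 1.6 = 2.96 m².
Resultant F = γ·h_c·A = 11.26188 × 7.11333 × 2.96 = 237.124 kN.
I_c = b·h³/36 = 3.7 × 1.6³/36 = 0.420978 m⁴.
Centre of pressure: y_p = y_c + I_c/(y_c·A) = 7.11333 + 0.420978/(7.11333 × 2.96) = 7.11333 + 0.0199938 = 7.13332 m along the plane.
The resultant acts 0.533333 + 0.0199938 = 0.553327 m (along the plate) below the hinge at the top edge, so the moment about the hinge is M = F × 0.553327 = 237.124 × 0.553327 = 131.207 kN·m.

M ≈ 131.2 kN·m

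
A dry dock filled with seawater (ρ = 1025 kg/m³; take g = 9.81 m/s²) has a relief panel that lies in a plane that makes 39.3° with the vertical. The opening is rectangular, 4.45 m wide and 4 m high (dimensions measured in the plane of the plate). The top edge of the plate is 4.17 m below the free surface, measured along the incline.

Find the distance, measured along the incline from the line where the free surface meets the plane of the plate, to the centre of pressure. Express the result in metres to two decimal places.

γ = ρg = 1025 × 9.81 / 1000 = 10.05525 kN/m³.
The plate makes 39.3° with the vertical, i.e. θ = 90° − 39.3° = 50.7° to the horizontal. Measuring y along the incline from the free-surface line, vertical depth h = y·sinθ with sinθ = 0.773840.
The centroid lies 4/2 = 2 m below the top edge, so y_c = 4.17 + 2 = 6.17 m and h_c = 6.17 × 0.773840 = 4.77459 m.
A = 4.45 × 4 = 17.8 m².
Resultant F = γ·h_c·A = 10.05525 × 4.77459 × 17.8 = 854.573 kN.
I_c = b·h³/12 = 4.45 × 4³/12 = 23.7333 m⁴.
Centre of pressure: y_p = y_c + I_c/(y_c·A) = 6.17 + 23.7333/(6.17 × 17.8) = 6.17 + 0.216099 = 6.3861 m along the plane.

y_p = 6.39 m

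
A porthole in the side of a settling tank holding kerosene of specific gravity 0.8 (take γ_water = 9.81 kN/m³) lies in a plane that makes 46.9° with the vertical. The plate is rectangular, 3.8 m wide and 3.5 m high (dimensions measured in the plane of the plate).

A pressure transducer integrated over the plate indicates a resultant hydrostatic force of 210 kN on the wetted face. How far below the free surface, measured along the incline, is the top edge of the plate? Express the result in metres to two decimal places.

γ = 0.8 × 9.81 = 7.848 kN/m³.
A = 3.8 × 3.5 = 13.3 m².
From F = γ·h_c·A, the centroid depth is h_c = 210/(7.848 × 13.3) = 2.01191 m.
The plate makes 46.9° with the vertical, i.e. θ = 90° − 46.9° = 43.1° to the horizontal. Measuring y along the incline from the free-surface line, vertical depth h = y·sinθ with sinθ = 0.683274.
Along the incline, y_c = h_c/sinθ = 2.01191/0.683274 = 2.94451 m.
The centroid lies 3.5/2 = 1.75 m below the top edge, so the top edge sits at y_top = 2.94451 − 1.75 = 1.19451 m along the incline.

y_top ≈ 1.19 m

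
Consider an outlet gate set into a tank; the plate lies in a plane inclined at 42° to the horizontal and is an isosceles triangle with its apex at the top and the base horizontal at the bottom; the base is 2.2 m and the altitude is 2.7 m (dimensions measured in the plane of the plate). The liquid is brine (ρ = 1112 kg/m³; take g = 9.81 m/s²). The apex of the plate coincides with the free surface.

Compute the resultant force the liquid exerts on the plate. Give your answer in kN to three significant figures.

γ = ρg = 1112 × 9.81 / 1000 = 10.90872 kN/m³.
Let θ = 42° be the plate's angle to the horizontal; measure y along the incline from where the plane meets the free surface. Vertical depth h = y·sinθ with sinθ = 0.669131.
With the apex up, the centroid sits 2h/3 = 2 × 2.7/3 = 1.8 m below the apex, so y_c = 1.8 m and h_c = 1.8 × 0.669131 = 1.20444 m.
A = ½ × 2.2 × 2.7 = 2.97 m².
Resultant F = γ·h_c·A = 10.90872 × 1.20444 × 2.97 = 39.0225 kN.

F ≈ 39.0 kN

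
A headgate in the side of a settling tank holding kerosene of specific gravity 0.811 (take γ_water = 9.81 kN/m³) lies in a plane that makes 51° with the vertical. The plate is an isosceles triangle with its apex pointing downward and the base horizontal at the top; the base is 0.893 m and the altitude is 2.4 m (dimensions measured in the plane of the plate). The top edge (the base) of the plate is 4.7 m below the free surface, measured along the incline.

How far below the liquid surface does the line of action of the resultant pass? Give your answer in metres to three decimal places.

γ = 0.811 × 9.81 = 7.95591 kN/m³.
The plate makes 51° with the vertical, i.e. θ = 90° − 51° = 39° to the horizontal. Measuring y along the incline from the free-surface line, vertical depth h = y·sinθ with sinθ = 0.629320.
With the apex down, the centroid sits h/3 = 2.4/3 = 0.8 m below the base (the top edge), so y_c = 4.7 + 0.8 = 5.5 m and h_c = 5.5 × 0.629320 = 3.46126 m.
A = ½ × 0.893 × 2.4 = 1.0716 m².
Resultant F = γ·h_c·A = 7.95591 × 3.46126 × 1.0716 = 29.5092 kN.
I_c = b·h³/36 = 0.893 × 2.4³/36 = 0.342912 m⁴.
Centre of pressure: y_p = y_c + I_c/(y_c·A) = 5.5 + 0.342912/(5.5 × 1.0716) = 5.5 + 0.0581818 = 5.55818 m along the plane.
Vertically, h_p = y_p·sinθ = 5.55818 × 0.629320 = 3.49787 m.

h_p = 3.498 m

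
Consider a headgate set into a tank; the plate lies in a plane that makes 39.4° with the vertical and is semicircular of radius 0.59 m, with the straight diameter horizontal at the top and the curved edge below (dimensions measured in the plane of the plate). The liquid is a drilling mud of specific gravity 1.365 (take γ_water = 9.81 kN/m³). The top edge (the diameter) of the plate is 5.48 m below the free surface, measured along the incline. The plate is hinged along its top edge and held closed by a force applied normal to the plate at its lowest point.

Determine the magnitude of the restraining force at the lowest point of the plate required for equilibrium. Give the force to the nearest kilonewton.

γ = 1.365 × 9.81 = 13.39065 kN/m³.
The plate makes 39.4° with the vertical, i.e. θ = 90° − 39.4° = 50.6° to the horizontal. Measuring y along the incline from the free-surface line, vertical depth h = y·sinθ with sinθ = 0.772734.
The centroid of a semicircle lies 4r/(3π) = 0.250404 m from the diameter, here below the top edge, so y_c = 5.48 + 0.250404 = 5.7304 m and h_c = 5.7304 × 0.772734 = 4.42807 m.
A = πr²/2 = π × 0.59²/2 = 0.546794 m².
Resultant F = γ·h_c·A = 13.39065 × 4.42807 × 0.546794 = 32.422 kN.
I_c = (π/8 − 8/(9π))·r⁴ = 0.109757 × 0.59⁴ = 0.0132997 m⁴.
Centre of pressure: y_p = y_c + I_c/(y_c·A) = 5.7304 + 0.0132997/(5.7304 × 0.546794) = 5.7304 + 0.00424456 = 5.73464 m along the plane.
The resultant acts 0.250404 + 0.00424456 = 0.254649 m (along the plate) below the hinge at the top edge, so the moment about the hinge is M = F × 0.254649 = 32.422 × 0.254649 = 8.25623 kN·m.
A normal force at the bottom, 0.59 m from the hinge, must supply this moment: P = 8.25623/0.59 = 13.9936 kN.

P ≈ 14 kN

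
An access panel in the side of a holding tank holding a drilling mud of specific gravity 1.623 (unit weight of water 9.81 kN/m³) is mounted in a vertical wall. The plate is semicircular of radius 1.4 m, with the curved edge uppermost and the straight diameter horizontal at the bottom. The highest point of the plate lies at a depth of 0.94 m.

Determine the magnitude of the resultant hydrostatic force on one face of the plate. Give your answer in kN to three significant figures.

F ≈ 85.6 kN

γ = 1.623 × 9.81 = 15.92163 kN/m³.
The centroid lies 4r/(3π) = 0.594178 m above the diameter, so r − 4r/(3π) = 1.4 − 0.594178 = 0.805822 m below the topmost point, so the centroid depth is h_c = 0.94 + 0.805822 = 1.74582 m.
A = πr²/2 = π × 1.4²/2 = 3.07876 m².
Resultant F = γ·h_c·A = 15.92163 × 1.74582 × 3.07876 = 85.5781 kN.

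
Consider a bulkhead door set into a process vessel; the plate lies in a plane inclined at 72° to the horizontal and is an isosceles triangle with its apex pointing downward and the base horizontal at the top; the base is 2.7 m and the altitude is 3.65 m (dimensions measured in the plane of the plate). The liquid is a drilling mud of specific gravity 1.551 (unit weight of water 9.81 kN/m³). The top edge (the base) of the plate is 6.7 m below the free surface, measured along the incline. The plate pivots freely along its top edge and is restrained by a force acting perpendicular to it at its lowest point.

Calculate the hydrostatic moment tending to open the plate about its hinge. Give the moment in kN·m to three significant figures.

γ = 1.551 × 9.81 = 15.21531 kN/m³.
Let θ = 72° be the plate's angle to the horizontal; measure y along the incline from where the plane meets the free surface. Vertical depth h = y·sinθ with sinθ = 0.951057.
With the apex down, the centroid sits h/3 = 3.65/3 = 1.21667 m below the base (the top edge), so y_c = 6.7 + 1.21667 = 7.91667 m and h_c = 7.91667 × 0.951057 = 7.5292 m.
A = ½ × 2.7 × 3.65 = 4.9275 m².
Resultant F = γ·h_c·A = 15.21531 × 7.5292 × 4.9275 = 564.49 kN.
I_c = b·h³/36 = 2.7 × 3.65³/36 = 3.64703 m⁴.
Centre of pressure: y_p = y_c + I_c/(y_c·A) = 7.91667 + 3.64703/(7.91667 × 4.9275) = 7.91667 + 0.0934911 = 8.01016 m along the plane.
The resultant acts 1.21667 + 0.0934911 = 1.31016 m (along the plate) below the hinge at the top edge, so the moment about the hinge is M = F × 1.31016 = 564.49 × 1.31016 = 739.572 kN·m.

M ≈ 740 kN·m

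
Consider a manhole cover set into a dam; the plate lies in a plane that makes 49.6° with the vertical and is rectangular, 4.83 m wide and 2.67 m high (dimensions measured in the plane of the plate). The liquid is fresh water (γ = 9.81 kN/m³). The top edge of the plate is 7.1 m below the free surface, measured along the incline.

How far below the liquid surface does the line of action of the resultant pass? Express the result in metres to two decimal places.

h_p = 5.51 m

γ = 9.81 kN/m³.
The plate makes 49.6° with the vertical, i.e. θ = 90° − 49.6° = 40.4° to the horizontal. Measuring y along the incline from the free-surface line, vertical depth h = y·sinθ with sinθ = 0.648120.
The centroid lies 2.67/2 = 1.335 m below the top edge, so y_c = 7.1 + 1.335 = 8.435 m and h_c = 8.435 × 0.648120 = 5.46689 m.
A = 4.83 × 2.67 = 12.8961 m².
Resultant F = γ·h_c·A = 9.81 × 5.46689 × 12.8961 = 691.62 kN.
I_c = b·h³/12 = 4.83 × 2.67³/12 = 7.66125 m⁴.
Centre of pressure: y_p = y_c + I_c/(y_c·A) = 8.435 + 7.66125/(8.435 × 12.8961) = 8.435 + 0.0704298 = 8.50543 m along the plane.
Vertically, h_p = y_p·sinθ = 8.50543 × 0.648120 = 5.51254 m.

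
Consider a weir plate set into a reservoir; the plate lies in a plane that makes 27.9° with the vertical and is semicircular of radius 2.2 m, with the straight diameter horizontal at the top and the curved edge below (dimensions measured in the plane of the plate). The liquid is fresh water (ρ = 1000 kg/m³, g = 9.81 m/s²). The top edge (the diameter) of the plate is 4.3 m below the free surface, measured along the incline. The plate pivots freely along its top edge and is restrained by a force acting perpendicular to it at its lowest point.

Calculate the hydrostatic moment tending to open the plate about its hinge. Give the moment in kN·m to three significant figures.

M ≈ 344 kN·m

γ = ρg = 1000 × 9.81 = 9810 N/m³ = 9.81 kN/m³.
The plate makes 27.9° with the vertical, i.e. θ = 90° − 27.9° = 62.1° to the horizontal. Measuring y along the incline from the free-surface line, vertical depth h = y·sinθ with sinθ = 0.883766.
The centroid of a semicircle lies 4r/(3π) = 0.933709 m from the diameter, here below the top edge, so y_c = 4.3 + 0.933709 = 5.23371 m and h_c = 5.23371 × 0.883766 = 4.62537 m.
A = πr²/2 = π × 2.2²/2 = 7.60265 m².
Resultant F = γ·h_c·A = 9.81 × 4.62537 × 7.60265 = 344.969 kN.
I_c = (π/8 − 8/(9π))·r⁴ = 0.109757 × 2.2⁴ = 2.57112 m⁴.
Centre of pressure: y_p = y_c + I_c/(y_c·A) = 5.23371 + 2.57112/(5.23371 × 7.60265) = 5.23371 + 0.0646171 = 5.29833 m along the plane.
The resultant acts 0.933709 + 0.0646171 = 0.998326 m (along the plate) below the hinge at the top edge, so the moment about the hinge is M = F × 0.998326 = 344.969 × 0.998326 = 344.392 kN·m.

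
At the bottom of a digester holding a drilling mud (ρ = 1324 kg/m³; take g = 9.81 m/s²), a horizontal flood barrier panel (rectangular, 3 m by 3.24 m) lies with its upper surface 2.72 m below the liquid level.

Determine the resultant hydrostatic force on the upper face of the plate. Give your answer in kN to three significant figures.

F ≈ 343 kN

γ = ρg = 1324 × 9.81 / 1000 = 12.98844 kN/m³.
The plate is horizontal, so pressure is uniform at p = γ·h = 12.98844 × 2.72 = 35.3286 kN/m².
A = 3 × 3.24 = 9.72 m².
F = p·A = 35.3286 × 9.72 = 343.394 kN.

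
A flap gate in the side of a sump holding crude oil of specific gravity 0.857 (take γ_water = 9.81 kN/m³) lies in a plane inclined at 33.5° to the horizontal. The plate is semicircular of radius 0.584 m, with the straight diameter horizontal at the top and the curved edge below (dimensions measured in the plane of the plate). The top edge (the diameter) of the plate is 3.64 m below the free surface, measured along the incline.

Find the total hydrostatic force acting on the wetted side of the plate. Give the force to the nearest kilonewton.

F ≈ 10 kN

γ = 0.857 × 9.81 = 8.40717 kN/m³.
Let θ = 33.5° be the plate's angle to the horizontal; measure y along the incline from where the plane meets the free surface. Vertical depth h = y·sinθ with sinθ = 0.551937.
The centroid of a semicircle lies 4r/(3π) = 0.247857 m from the diameter, here below the top edge, so y_c = 3.64 + 0.247857 = 3.88786 m and h_c = 3.88786 × 0.551937 = 2.14585 m.
A = πr²/2 = π × 0.584²/2 = 0.53573 m².
Resultant F = γ·h_c·A = 8.40717 × 2.14585 × 0.53573 = 9.66485 kN.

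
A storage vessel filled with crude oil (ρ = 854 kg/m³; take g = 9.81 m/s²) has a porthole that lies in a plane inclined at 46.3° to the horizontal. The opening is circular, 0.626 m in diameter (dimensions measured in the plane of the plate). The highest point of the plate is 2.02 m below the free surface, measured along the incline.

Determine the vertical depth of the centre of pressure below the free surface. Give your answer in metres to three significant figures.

γ = ρg = 854 × 9.81 / 1000 = 8.37774 kN/m³.
Let θ = 46.3° be the plate's angle to the horizontal; measure y along the incline from where the plane meets the free surface. Vertical depth h = y·sinθ with sinθ = 0.722967.
The centroid is at the centre, 0.313 m below the top of the plate, so y_c = 2.02 + 0.313 = 2.333 m and h_c = 2.333 × 0.722967 = 1.68668 m.
A = π(0.313)² = 0.307779 m².
Resultant F = γ·h_c·A = 8.37774 × 1.68668 × 0.307779 = 4.34909 kN.
I_c = πr⁴/4 = π × 0.313⁴/4 = 0.00753819 m⁴.
Centre of pressure: y_p = y_c + I_c/(y_c·A) = 2.333 + 0.00753819/(2.333 × 0.307779) = 2.333 + 0.0104982 = 2.3435 m along the plane.
Vertically, h_p = y_p·sinθ = 2.3435 × 0.722967 = 1.69427 m.

h_p = 1.69 m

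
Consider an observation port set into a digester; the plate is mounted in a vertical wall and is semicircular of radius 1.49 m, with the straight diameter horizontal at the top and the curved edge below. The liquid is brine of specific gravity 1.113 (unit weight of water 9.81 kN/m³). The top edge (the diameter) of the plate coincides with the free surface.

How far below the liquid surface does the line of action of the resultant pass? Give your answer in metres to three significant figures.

h_p = 0.878 m

γ = 1.113 × 9.81 = 10.91853 kN/m³.
The centroid of a semicircle lies 4r/(3π) = 0.632376 m from the diameter, here below the top edge, so the centroid depth is h_c = 0.632376 m.
A = πr²/2 = π × 1.49²/2 = 3.48732 m².
Resultant F = γ·h_c·A = 10.91853 × 0.632376 × 3.48732 = 24.0786 kN.
I_c = (π/8 − 8/(9π))·r⁴ = 0.109757 × 1.49⁴ = 0.540975 m⁴.
Centre of pressure: y_p = y_c + I_c/(y_c·A) = 0.632376 + 0.540975/(0.632376 × 3.48732) = 0.632376 + 0.245307 = 0.877683 m along the plane.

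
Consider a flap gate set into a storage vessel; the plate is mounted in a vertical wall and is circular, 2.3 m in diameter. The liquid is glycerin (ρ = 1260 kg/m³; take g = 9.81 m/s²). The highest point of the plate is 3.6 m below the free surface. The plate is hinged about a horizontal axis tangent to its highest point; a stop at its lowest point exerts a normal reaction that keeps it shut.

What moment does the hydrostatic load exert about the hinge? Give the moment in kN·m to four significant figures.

γ = ρg = 1260 × 9.81 / 1000 = 12.3606 kN/m³.
The centroid is at the centre, 1.15 m below the top of the plate, so the centroid depth is h_c = 3.6 + 1.15 = 4.75 m.
A = π(1.15)² = 4.15476 m².
Resultant F = γ·h_c·A = 12.3606 × 4.75 × 4.15476 = 243.938 kN.
I_c = πr⁴/4 = π × 1.15⁴/4 = 1.37367 m⁴.
Centre of pressure: y_p = y_c + I_c/(y_c·A) = 4.75 + 1.37367/(4.75 × 4.15476) = 4.75 + 0.0696054 = 4.81961 m along the plane.
The resultant acts 1.15 + 0.0696054 = 1.21961 m (along the plate) below the hinge at the top edge, so the moment about the hinge is M = F × 1.21961 = 243.938 × 1.21961 = 297.509 kN·m.

M ≈ 297.5 kN·m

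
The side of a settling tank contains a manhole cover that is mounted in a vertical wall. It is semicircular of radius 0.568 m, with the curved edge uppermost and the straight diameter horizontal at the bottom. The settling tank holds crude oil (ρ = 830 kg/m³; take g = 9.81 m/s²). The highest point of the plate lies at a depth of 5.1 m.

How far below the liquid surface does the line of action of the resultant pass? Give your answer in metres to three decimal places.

h_p = 5.431 m

γ = ρg = 830 × 9.81 / 1000 = 8.1423 kN/m³.
The centroid lies 4r/(3π) = 0.241067 m above the diameter, so r − 4r/(3π) = 0.568 − 0.241067 = 0.326933 m below the topmost point, so the centroid depth is h_c = 5.1 + 0.326933 = 5.42693 m.
A = πr²/2 = π × 0.568²/2 = 0.506777 m².
Resultant F = γ·h_c·A = 8.1423 × 5.42693 × 0.506777 = 22.3933 kN.
I_c = (π/8 − 8/(9π))·r⁴ = 0.109757 × 0.568⁴ = 0.0114242 m⁴.
Centre of pressure: y_p = y_c + I_c/(y_c·A) = 5.42693 + 0.0114242/(5.42693 × 0.506777) = 5.42693 + 0.00415389 = 5.43108 m along the plane.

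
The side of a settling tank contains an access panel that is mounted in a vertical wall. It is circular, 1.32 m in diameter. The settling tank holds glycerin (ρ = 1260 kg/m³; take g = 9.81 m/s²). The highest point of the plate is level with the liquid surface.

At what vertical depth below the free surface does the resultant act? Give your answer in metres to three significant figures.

h_p = 0.825 m

γ = ρg = 1260 × 9.81 / 1000 = 12.3606 kN/m³.
The centroid is at the centre, 0.66 m below the top of the plate, so the centroid depth is h_c = 0.66 m.
A = π(0.66)² = 1.36848 m².
Resultant F = γ·h_c·A = 12.3606 × 0.66 × 1.36848 = 11.1641 kN.
I_c = πr⁴/4 = π × 0.66⁴/4 = 0.149027 m⁴.
Centre of pressure: y_p = y_c + I_c/(y_c·A) = 0.66 + 0.149027/(0.66 × 1.36848) = 0.66 + 0.164999 = 0.824999 m along the plane.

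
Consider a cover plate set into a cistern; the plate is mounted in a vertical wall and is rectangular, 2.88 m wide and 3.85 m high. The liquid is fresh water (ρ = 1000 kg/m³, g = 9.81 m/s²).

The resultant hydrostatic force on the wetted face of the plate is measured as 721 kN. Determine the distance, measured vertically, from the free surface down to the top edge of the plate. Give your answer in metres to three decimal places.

d_top ≈ 4.703 m

γ = ρg = 1000 × 9.81 = 9810 N/m³ = 9.81 kN/m³.
A = 2.88 × 3.85 = 11.088 m².
From F = γ·h_c·A, the centroid depth is h_c = 721/(9.81 × 11.088) = 6.62847 m.
The centroid lies 3.85/2 = 1.925 m below the top edge, so the top edge sits at h_top = 6.62847 − 1.925 = 4.70347 m below the surface.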